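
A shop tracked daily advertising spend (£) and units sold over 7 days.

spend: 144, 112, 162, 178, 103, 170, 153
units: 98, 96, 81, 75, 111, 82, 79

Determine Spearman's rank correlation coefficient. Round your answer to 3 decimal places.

Rank spend: 3, 2, 5, 7, 1, 6, 4
Rank units: 6, 5, 3, 1, 7, 4, 2
d = rank(spend) − rank(units): -3, -3, 2, 6, -6, 2, 2; Σd² = 102
ρ = 1 − 6Σd² / [n(n²−1)] = 1 − 6×102 / (7×48) = 1 − 612/336 ≈ -0.821

-0.821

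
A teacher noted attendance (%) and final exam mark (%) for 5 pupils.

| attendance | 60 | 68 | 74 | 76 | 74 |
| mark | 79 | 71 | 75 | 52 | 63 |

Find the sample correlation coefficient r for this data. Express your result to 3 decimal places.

n = 5, Σx = 352, Σy = 340, Σx² = 24952, Σy² = 23580, Σxy = 23732
nΣxy − ΣxΣy = 118660 − 119680 = -1020
nΣx² − (Σx)² = 124760 − 123904 = 856; nΣy² − (Σy)² = 117900 − 115600 = 2300
r = -1020 / √(856 × 2300) = -1020 / 1403.1393 ≈ -0.727

-0.727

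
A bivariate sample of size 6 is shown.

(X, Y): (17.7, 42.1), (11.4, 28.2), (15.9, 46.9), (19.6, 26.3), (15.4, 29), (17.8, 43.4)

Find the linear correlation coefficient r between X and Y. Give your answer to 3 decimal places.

n = 6, ΣX = 97.8, ΣY = 215.9, ΣX² = 1634.22, ΣY² = 8183.51, ΣXY = 3546.96
nΣXY − ΣXΣY = 21281.76 − 21115.02 = 166.74
nΣX² − (ΣX)² = 9805.32 − 9564.84 = 240.48; nΣY² − (ΣY)² = 49101.06 − 46612.81 = 2488.25
r = 166.74 / √(240.48 × 2488.25) = 166.74 / 773.5466 ≈ 0.216

0.216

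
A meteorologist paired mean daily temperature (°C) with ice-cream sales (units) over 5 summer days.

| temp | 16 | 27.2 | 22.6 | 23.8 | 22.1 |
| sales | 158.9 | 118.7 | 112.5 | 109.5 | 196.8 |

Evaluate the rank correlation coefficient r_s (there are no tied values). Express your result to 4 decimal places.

-0.6000

Rank temp: 1, 5, 3, 4, 2
Rank sales: 4, 3, 2, 1, 5
d = rank(temp) − rank(sales): -3, 2, 1, 3, -3; Σd² = 32
ρ = 1 − 6Σd² / [n(n²−1)] = 1 − 6×32 / (5×24) = 1 − 192/120 ≈ -0.6000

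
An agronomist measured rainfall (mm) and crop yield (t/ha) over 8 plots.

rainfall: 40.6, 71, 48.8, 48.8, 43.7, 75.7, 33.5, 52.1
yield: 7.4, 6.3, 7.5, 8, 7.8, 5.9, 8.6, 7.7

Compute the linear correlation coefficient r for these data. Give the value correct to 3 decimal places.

-0.930

n = 8, Σx = 414.2, Σy = 59.2, Σx² = 22929.08, Σy² = 443.6, Σxy = 2980.9
nΣxy − ΣxΣy = 23847.2 − 24520.64 = -673.44
nΣx² − (Σx)² = 183432.64 − 171561.64 = 11871; nΣy² − (Σy)² = 3548.8 − 3504.64 = 44.16
r = -673.44 / √(11871 × 44.16) = -673.44 / 724.0327 ≈ -0.930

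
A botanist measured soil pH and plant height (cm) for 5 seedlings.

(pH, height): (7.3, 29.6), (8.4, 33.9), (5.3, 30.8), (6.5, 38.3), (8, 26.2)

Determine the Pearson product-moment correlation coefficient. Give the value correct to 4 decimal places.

n = 5, Σx = 35.5, Σy = 158.8, Σx² = 258.19, Σy² = 5127.34, Σxy = 1122.63
nΣxy − ΣxΣy = 5613.15 − 5637.4 = -24.25
nΣx² − (Σx)² = 1290.95 − 1260.25 = 30.7; nΣy² − (Σy)² = 25636.7 − 25217.44 = 419.26
r = -24.25 / √(30.7 × 419.26) = -24.25 / 113.4517 ≈ -0.2137

-0.2137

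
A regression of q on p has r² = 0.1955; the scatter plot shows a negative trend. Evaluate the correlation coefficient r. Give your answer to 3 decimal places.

|r| = √0.1955 = 0.442
The association is negative, so r = −0.442.

-0.442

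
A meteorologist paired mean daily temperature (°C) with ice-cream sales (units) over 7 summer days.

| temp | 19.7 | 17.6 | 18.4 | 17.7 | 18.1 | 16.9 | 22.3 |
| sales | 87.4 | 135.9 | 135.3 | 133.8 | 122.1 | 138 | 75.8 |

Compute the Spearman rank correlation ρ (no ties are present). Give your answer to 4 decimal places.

Rank temp: 6, 2, 5, 3, 4, 1, 7
Rank sales: 2, 6, 5, 4, 3, 7, 1
d = rank(temp) − rank(sales): 4, -4, 0, -1, 1, -6, 6; Σd² = 106
ρ = 1 − 6Σd² / [n(n²−1)] = 1 − 6×106 / (7×48) = 1 − 636/336 ≈ -0.8929

-0.8929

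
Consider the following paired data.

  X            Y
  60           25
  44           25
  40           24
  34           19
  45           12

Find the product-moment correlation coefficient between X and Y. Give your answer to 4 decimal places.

0.2913

n = 5, ΣX = 223, ΣY = 105, ΣX² = 10317, ΣY² = 2331, ΣXY = 4746
nΣXY − ΣXΣY = 23730 − 23415 = 315
nΣX² − (ΣX)² = 51585 − 49729 = 1856; nΣY² − (ΣY)² = 11655 − 11025 = 630
r = 315 / √(1856 × 630) = 315 / 1081.3325 ≈ 0.2913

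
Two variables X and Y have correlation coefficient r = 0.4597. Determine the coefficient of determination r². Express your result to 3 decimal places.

r² = (0.4597)² = 0.211

0.211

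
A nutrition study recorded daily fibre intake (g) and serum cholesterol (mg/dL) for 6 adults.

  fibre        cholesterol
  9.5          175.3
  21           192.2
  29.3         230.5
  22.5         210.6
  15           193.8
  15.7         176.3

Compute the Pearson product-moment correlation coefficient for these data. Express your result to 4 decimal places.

0.9152

n = 6, Σx = 113, Σy = 1178.7, Σx² = 2367.48, Σy² = 233793.67, Σxy = 22868.61
nΣxy − ΣxΣy = 137211.66 − 133193.1 = 4018.56
nΣx² − (Σx)² = 14204.88 − 12769 = 1435.88; nΣy² − (Σy)² = 1402762.02 − 1389333.69 = 13428.33
r = 4018.56 / √(1435.88 × 13428.33) = 4018.56 / 4391.0671 ≈ 0.9152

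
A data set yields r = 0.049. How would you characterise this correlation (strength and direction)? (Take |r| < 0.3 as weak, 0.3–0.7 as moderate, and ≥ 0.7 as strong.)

weak positive

r = 0.049 > 0 so the relationship is positive.
|r| = 0.049, which falls in the weak range.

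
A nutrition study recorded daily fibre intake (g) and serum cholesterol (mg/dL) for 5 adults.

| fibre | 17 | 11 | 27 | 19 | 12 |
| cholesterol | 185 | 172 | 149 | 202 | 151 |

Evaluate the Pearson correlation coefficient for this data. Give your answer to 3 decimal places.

n = 5, Σx = 86, Σy = 859, Σx² = 1644, Σy² = 149615, Σxy = 14710
nΣxy − ΣxΣy = 73550 − 73874 = -324
nΣx² − (Σx)² = 8220 − 7396 = 824; nΣy² − (Σy)² = 748075 − 737881 = 10194
r = -324 / √(824 × 10194) = -324 / 2898.2505 ≈ -0.112

-0.112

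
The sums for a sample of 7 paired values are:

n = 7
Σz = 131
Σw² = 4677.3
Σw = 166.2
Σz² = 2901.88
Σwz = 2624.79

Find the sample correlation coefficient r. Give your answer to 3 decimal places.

-0.846

r = (nΣwz − ΣwΣz) / √[(nΣw² − (Σw)²)(nΣz² − (Σz)²)]
Numerator: 7×2624.79 − 166.2×131 = -3398.67
Denominator: √[(32741.1 − 27622.44)(20313.16 − 17161)] = √[5118.66 × 3152.16] = 4016.8191
r = -3398.67 / 4016.8191 ≈ -0.846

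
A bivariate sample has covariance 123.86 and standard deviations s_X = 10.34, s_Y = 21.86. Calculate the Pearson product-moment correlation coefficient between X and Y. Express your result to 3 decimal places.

0.548

r = Cov(X,Y) / (s_X · s_Y) = 123.86 / (10.34 × 21.86)
  = 123.86 / 226.0324 ≈ 0.548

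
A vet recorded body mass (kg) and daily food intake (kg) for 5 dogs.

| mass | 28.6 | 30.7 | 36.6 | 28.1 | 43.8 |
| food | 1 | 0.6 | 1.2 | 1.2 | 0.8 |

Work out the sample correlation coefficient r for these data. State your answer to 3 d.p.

-0.200

n = 5, Σx = 167.8, Σy = 4.8, Σx² = 5808.06, Σy² = 4.88, Σxy = 159.7
nΣxy − ΣxΣy = 798.5 − 805.44 = -6.94
nΣx² − (Σx)² = 29040.3 − 28156.84 = 883.46; nΣy² − (Σy)² = 24.4 − 23.04 = 1.36
r = -6.94 / √(883.46 × 1.36) = -6.94 / 34.6627 ≈ -0.200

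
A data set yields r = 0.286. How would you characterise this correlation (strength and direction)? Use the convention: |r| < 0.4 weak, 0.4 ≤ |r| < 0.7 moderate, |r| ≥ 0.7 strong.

r = 0.286 > 0 so the relationship is positive.
|r| = 0.286, which falls in the weak range.

weak positive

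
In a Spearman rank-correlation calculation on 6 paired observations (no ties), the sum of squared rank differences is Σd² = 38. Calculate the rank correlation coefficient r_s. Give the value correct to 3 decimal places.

ρ = 1 − 6Σd² / [n(n²−1)] = 1 − 6×38 / (6×35)
  = 1 − 228/210 = 1 − 1.0857 ≈ -0.086

-0.086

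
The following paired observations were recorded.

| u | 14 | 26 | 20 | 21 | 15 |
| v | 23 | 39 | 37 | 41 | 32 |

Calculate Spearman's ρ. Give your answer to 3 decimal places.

0.900

Rank u: 1, 5, 3, 4, 2
Rank v: 1, 4, 3, 5, 2
d = rank(u) − rank(v): 0, 1, 0, -1, 0; Σd² = 2
ρ = 1 − 6Σd² / [n(n²−1)] = 1 − 6×2 / (5×24) = 1 − 12/120 ≈ 0.900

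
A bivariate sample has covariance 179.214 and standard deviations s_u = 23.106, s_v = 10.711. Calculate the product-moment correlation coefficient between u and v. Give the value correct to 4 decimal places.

0.7241

r = Cov(u,v) / (s_u · s_v) = 179.214 / (23.106 × 10.711)
  = 179.214 / 247.4884 ≈ 0.7241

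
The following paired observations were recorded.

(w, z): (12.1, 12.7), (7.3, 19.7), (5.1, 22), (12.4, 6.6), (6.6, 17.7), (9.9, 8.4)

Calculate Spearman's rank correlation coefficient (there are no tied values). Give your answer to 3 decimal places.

-0.886

Rank w: 5, 3, 1, 6, 2, 4
Rank z: 3, 5, 6, 1, 4, 2
d = rank(w) − rank(z): 2, -2, -5, 5, -2, 2; Σd² = 66
ρ = 1 − 6Σd² / [n(n²−1)] = 1 − 6×66 / (6×35) = 1 − 396/210 ≈ -0.886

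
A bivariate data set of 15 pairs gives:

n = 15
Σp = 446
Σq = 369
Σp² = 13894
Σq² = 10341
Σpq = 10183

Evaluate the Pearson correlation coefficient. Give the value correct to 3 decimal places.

-0.882

r = (nΣpq − ΣpΣq) / √[(nΣp² − (Σp)²)(nΣq² − (Σq)²)]
Numerator: 15×10183 − 446×369 = -11829
Denominator: √[(208410 − 198916)(155115 − 136161)] = √[9494 × 18954] = 13414.5174
r = -11829 / 13414.5174 ≈ -0.882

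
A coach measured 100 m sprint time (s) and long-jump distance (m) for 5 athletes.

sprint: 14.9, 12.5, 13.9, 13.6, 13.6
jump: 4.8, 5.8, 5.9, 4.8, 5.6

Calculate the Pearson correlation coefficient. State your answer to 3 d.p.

n = 5, Σx = 68.5, Σy = 26.9, Σx² = 941.39, Σy² = 145.89, Σxy = 367.47
nΣxy − ΣxΣy = 1837.35 − 1842.65 = -5.3
nΣx² − (Σx)² = 4706.95 − 4692.25 = 14.7; nΣy² − (Σy)² = 729.45 − 723.61 = 5.84
r = -5.3 / √(14.7 × 5.84) = -5.3 / 9.2654 ≈ -0.572

-0.572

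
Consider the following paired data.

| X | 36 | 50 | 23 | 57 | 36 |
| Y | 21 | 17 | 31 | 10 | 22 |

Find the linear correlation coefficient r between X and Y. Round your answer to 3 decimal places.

-0.979

n = 5, ΣX = 202, ΣY = 101, ΣX² = 8870, ΣY² = 2275, ΣXY = 3681
nΣXY − ΣXΣY = 18405 − 20402 = -1997
nΣX² − (ΣX)² = 44350 − 40804 = 3546; nΣY² − (ΣY)² = 11375 − 10201 = 1174
r = -1997 / √(3546 × 1174) = -1997 / 2040.3441 ≈ -0.979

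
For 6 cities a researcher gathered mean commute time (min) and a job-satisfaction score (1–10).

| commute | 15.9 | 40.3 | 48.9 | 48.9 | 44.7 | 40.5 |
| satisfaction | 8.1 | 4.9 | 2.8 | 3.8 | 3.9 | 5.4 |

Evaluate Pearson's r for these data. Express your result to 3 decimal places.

-0.966

n = 6, Σx = 239.2, Σy = 28.9, Σx² = 10297.66, Σy² = 156.27, Σxy = 1042.03
nΣxy − ΣxΣy = 6252.18 − 6912.88 = -660.7
nΣx² − (Σx)² = 61785.96 − 57216.64 = 4569.32; nΣy² − (Σy)² = 937.62 − 835.21 = 102.41
r = -660.7 / √(4569.32 × 102.41) = -660.7 / 684.0644 ≈ -0.966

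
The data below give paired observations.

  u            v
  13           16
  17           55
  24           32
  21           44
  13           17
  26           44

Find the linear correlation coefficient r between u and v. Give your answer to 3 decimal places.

0.564

n = 6, Σu = 114, Σv = 208, Σu² = 2320, Σv² = 8466, Σuv = 4200
nΣuv − ΣuΣv = 25200 − 23712 = 1488
nΣu² − (Σu)² = 13920 − 12996 = 924; nΣv² − (Σv)² = 50796 − 43264 = 7532
r = 1488 / √(924 × 7532) = 1488 / 2638.0993 ≈ 0.564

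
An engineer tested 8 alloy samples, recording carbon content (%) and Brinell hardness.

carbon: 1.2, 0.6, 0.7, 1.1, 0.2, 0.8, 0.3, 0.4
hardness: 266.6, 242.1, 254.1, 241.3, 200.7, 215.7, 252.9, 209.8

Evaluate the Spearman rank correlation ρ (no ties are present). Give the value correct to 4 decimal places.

Rank carbon: 8, 4, 5, 7, 1, 6, 2, 3
Rank hardness: 8, 5, 7, 4, 1, 3, 6, 2
d = rank(carbon) − rank(hardness): 0, -1, -2, 3, 0, 3, -4, 1; Σd² = 40
ρ = 1 − 6Σd² / [n(n²−1)] = 1 − 6×40 / (8×63) = 1 − 240/504 ≈ 0.5238

0.5238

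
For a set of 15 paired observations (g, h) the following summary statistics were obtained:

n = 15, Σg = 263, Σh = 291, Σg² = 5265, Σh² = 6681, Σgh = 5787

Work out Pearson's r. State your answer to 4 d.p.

r = (nΣgh − ΣgΣh) / √[(nΣg² − (Σg)²)(nΣh² − (Σh)²)]
Numerator: 15×5787 − 263×291 = 10272
Denominator: √[(78975 − 69169)(100215 − 84681)] = √[9806 × 15534] = 12342.0583
r = 10272 / 12342.0583 ≈ 0.8323

0.8323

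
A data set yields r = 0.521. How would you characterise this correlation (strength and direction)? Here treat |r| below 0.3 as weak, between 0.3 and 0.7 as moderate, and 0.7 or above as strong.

r = 0.521 > 0 so the relationship is positive.
|r| = 0.521, which falls in the moderate range.

moderate positive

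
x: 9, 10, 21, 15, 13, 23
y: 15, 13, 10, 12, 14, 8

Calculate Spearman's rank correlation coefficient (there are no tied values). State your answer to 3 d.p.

Rank x: 1, 2, 5, 4, 3, 6
Rank y: 6, 4, 2, 3, 5, 1
d = rank(x) − rank(y): -5, -2, 3, 1, -2, 5; Σd² = 68
ρ = 1 − 6Σd² / [n(n²−1)] = 1 − 6×68 / (6×35) = 1 − 408/210 ≈ -0.943

-0.943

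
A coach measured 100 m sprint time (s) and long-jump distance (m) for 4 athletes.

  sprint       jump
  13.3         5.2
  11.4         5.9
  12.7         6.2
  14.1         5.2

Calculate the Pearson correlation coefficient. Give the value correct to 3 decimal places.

-0.699

n = 4, Σx = 51.5, Σy = 22.5, Σx² = 666.95, Σy² = 127.33, Σxy = 288.48
nΣxy − ΣxΣy = 1153.92 − 1158.75 = -4.83
nΣx² − (Σx)² = 2667.8 − 2652.25 = 15.55; nΣy² − (Σy)² = 509.32 − 506.25 = 3.07
r = -4.83 / √(15.55 × 3.07) = -4.83 / 6.9093 ≈ -0.699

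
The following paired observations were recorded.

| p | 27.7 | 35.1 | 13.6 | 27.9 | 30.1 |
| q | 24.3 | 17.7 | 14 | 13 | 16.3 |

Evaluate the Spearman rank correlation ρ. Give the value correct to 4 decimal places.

0.2000

Rank p: 2, 5, 1, 3, 4
Rank q: 5, 4, 2, 1, 3
d = rank(p) − rank(q): -3, 1, -1, 2, 1; Σd² = 16
ρ = 1 − 6Σd² / [n(n²−1)] = 1 − 6×16 / (5×24) = 1 − 96/120 ≈ 0.2000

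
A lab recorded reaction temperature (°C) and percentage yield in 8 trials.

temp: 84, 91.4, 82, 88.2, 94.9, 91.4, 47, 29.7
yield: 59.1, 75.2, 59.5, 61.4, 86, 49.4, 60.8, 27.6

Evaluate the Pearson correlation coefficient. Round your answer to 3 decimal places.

n = 8, Σx = 608.6, Σy = 479, Σx² = 50364.26, Σy² = 30752.82, Σxy = 38486.04
nΣxy − ΣxΣy = 307888.32 − 291519.4 = 16368.92
nΣx² − (Σx)² = 402914.08 − 370393.96 = 32520.12; nΣy² − (Σy)² = 246022.56 − 229441 = 16581.56
r = 16368.92 / √(32520.12 × 16581.56) = 16368.92 / 23221.4194 ≈ 0.705

0.705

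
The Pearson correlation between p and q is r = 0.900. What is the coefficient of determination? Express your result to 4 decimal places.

0.8100

r² = (0.900)² = 0.8100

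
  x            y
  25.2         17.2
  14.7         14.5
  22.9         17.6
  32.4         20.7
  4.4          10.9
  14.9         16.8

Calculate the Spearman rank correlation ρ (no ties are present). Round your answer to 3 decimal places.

Rank x: 5, 2, 4, 6, 1, 3
Rank y: 4, 2, 5, 6, 1, 3
d = rank(x) − rank(y): 1, 0, -1, 0, 0, 0; Σd² = 2
ρ = 1 − 6Σd² / [n(n²−1)] = 1 − 6×2 / (6×35) = 1 − 12/210 ≈ 0.943

0.943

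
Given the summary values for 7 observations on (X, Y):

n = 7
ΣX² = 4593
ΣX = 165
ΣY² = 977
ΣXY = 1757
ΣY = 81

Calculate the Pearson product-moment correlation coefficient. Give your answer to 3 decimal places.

r = (nΣXY − ΣXΣY) / √[(nΣX² − (ΣX)²)(nΣY² − (ΣY)²)]
Numerator: 7×1757 − 165×81 = -1066
Denominator: √[(32151 − 27225)(6839 − 6561)] = √[4926 × 278] = 1170.2256
r = -1066 / 1170.2256 ≈ -0.911

-0.911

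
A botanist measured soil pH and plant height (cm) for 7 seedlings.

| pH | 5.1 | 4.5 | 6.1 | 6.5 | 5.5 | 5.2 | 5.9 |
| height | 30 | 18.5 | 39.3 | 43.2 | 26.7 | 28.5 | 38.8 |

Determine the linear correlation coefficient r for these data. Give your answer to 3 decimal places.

n = 7, Σx = 38.8, Σy = 225, Σx² = 217.82, Σy² = 7683.56, Σxy = 1280.75
nΣxy − ΣxΣy = 8965.25 − 8730 = 235.25
nΣx² − (Σx)² = 1524.74 − 1505.44 = 19.3; nΣy² − (Σy)² = 53784.92 − 50625 = 3159.92
r = 235.25 / √(19.3 × 3159.92) = 235.25 / 246.9544 ≈ 0.953

0.953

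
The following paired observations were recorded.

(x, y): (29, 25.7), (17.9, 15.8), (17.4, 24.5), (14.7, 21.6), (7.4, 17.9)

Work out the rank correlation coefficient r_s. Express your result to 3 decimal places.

0.400

Rank x: 5, 4, 3, 2, 1
Rank y: 5, 1, 4, 3, 2
d = rank(x) − rank(y): 0, 3, -1, -1, -1; Σd² = 12
ρ = 1 − 6Σd² / [n(n²−1)] = 1 − 6×12 / (5×24) = 1 − 72/120 ≈ 0.400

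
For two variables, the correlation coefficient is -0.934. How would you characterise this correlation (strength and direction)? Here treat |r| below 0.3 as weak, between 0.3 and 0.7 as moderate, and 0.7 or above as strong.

strong negative

r = -0.934 < 0 so the relationship is negative.
|r| = 0.934, which falls in the strong range.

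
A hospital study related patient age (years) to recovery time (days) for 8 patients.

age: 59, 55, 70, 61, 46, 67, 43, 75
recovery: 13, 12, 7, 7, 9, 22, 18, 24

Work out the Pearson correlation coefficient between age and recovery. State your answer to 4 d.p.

0.2721

n = 8, Σx = 476, Σy = 112, Σx² = 29206, Σy² = 1876, Σxy = 6806
nΣxy − ΣxΣy = 54448 − 53312 = 1136
nΣx² − (Σx)² = 233648 − 226576 = 7072; nΣy² − (Σy)² = 15008 − 12544 = 2464
r = 1136 / √(7072 × 2464) = 1136 / 4174.3752 ≈ 0.2721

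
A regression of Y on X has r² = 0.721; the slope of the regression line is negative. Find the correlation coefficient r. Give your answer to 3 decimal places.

|r| = √0.721 = 0.849
The association is negative, so r = −0.849.

-0.849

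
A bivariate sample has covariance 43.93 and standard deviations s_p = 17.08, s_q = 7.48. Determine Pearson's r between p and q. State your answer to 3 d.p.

r = Cov(p,q) / (s_p · s_q) = 43.93 / (17.08 × 7.48)
  = 43.93 / 127.7584 ≈ 0.344

0.344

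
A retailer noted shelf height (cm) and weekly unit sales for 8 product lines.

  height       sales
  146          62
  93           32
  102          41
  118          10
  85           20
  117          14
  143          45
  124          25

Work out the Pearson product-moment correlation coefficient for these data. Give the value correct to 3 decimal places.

n = 8, Σx = 928, Σy = 249, Σx² = 111032, Σy² = 9895, Σxy = 30263
nΣxy − ΣxΣy = 242104 − 231072 = 11032
nΣx² − (Σx)² = 888256 − 861184 = 27072; nΣy² − (Σy)² = 79160 − 62001 = 17159
r = 11032 / √(27072 × 17159) = 11032 / 21552.9220 ≈ 0.512

0.512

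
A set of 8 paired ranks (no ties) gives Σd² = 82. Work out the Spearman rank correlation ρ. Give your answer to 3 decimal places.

0.024

ρ = 1 − 6Σd² / [n(n²−1)] = 1 − 6×82 / (8×63)
  = 1 − 492/504 = 1 − 0.9762 ≈ 0.024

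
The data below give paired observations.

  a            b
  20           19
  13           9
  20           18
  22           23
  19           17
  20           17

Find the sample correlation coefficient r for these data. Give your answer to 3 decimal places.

0.973

n = 6, Σa = 114, Σb = 103, Σa² = 2214, Σb² = 1873, Σab = 2026
nΣab − ΣaΣb = 12156 − 11742 = 414
nΣa² − (Σa)² = 13284 − 12996 = 288; nΣb² − (Σb)² = 11238 − 10609 = 629
r = 414 / √(288 × 629) = 414 / 425.6195 ≈ 0.973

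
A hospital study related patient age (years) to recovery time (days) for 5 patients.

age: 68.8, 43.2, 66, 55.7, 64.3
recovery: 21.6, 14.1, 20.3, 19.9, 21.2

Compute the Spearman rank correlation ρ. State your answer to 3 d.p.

Rank age: 5, 1, 4, 2, 3
Rank recovery: 5, 1, 3, 2, 4
d = rank(age) − rank(recovery): 0, 0, 1, 0, -1; Σd² = 2
ρ = 1 − 6Σd² / [n(n²−1)] = 1 − 6×2 / (5×24) = 1 − 12/120 ≈ 0.900

0.900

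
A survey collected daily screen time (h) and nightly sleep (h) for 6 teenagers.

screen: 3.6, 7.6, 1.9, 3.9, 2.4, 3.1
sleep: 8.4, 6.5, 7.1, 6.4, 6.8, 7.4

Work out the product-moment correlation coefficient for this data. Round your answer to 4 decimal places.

n = 6, Σx = 22.5, Σy = 42.6, Σx² = 104.91, Σy² = 305.18, Σxy = 157.35
nΣxy − ΣxΣy = 944.1 − 958.5 = -14.4
nΣx² − (Σx)² = 629.46 − 506.25 = 123.21; nΣy² − (Σy)² = 1831.08 − 1814.76 = 16.32
r = -14.4 / √(123.21 × 16.32) = -14.4 / 44.8418 ≈ -0.3211

-0.3211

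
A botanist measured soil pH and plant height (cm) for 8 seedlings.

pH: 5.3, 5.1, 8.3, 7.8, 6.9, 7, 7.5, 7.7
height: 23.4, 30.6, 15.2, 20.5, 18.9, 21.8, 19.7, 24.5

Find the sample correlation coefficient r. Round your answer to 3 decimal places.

-0.749

n = 8, Σx = 55.6, Σy = 174.6, Σx² = 395.98, Σy² = 3956, Σxy = 1185.55
nΣxy − ΣxΣy = 9484.4 − 9707.76 = -223.36
nΣx² − (Σx)² = 3167.84 − 3091.36 = 76.48; nΣy² − (Σy)² = 31648 − 30485.16 = 1162.84
r = -223.36 / √(76.48 × 1162.84) = -223.36 / 298.2180 ≈ -0.749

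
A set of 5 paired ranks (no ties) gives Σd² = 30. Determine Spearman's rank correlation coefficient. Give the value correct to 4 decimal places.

-0.5000

ρ = 1 − 6Σd² / [n(n²−1)] = 1 − 6×30 / (5×24)
  = 1 − 180/120 = 1 − 1.50000 ≈ -0.5000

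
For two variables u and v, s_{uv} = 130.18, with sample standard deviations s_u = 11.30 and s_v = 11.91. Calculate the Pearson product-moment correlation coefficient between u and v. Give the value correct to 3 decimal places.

r = Cov(u,v) / (s_u · s_v) = 130.18 / (11.30 × 11.91)
  = 130.18 / 134.5830 ≈ 0.967

0.967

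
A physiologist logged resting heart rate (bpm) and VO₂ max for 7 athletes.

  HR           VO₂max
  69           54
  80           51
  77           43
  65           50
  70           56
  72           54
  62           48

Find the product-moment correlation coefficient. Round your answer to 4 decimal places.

-0.1392

n = 7, Σx = 495, Σy = 356, Σx² = 35243, Σy² = 18222, Σxy = 25151
nΣxy − ΣxΣy = 176057 − 176220 = -163
nΣx² − (Σx)² = 246701 − 245025 = 1676; nΣy² − (Σy)² = 127554 − 126736 = 818
r = -163 / √(1676 × 818) = -163 / 1170.8834 ≈ -0.1392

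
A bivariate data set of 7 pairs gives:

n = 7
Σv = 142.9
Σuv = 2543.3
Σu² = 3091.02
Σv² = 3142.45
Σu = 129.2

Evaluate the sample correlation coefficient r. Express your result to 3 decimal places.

r = (nΣuv − ΣuΣv) / √[(nΣu² − (Σu)²)(nΣv² − (Σv)²)]
Numerator: 7×2543.3 − 129.2×142.9 = -659.58
Denominator: √[(21637.14 − 16692.64)(21997.15 − 20420.41)] = √[4944.5 × 1576.74] = 2792.1660
r = -659.58 / 2792.1660 ≈ -0.236

-0.236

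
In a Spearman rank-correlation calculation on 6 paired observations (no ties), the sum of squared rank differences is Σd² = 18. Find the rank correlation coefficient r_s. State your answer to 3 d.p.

0.486

ρ = 1 − 6Σd² / [n(n²−1)] = 1 − 6×18 / (6×35)
  = 1 − 108/210 = 1 − 0.5143 ≈ 0.486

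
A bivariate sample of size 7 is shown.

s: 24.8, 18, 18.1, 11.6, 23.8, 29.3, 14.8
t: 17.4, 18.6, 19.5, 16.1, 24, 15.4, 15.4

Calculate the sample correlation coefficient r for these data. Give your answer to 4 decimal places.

0.1865

n = 7, Σs = 140.4, Σt = 126.4, Σs² = 3045.18, Σt² = 2338.5, Σst = 2556.37
nΣst − ΣsΣt = 17894.59 − 17746.56 = 148.03
nΣs² − (Σs)² = 21316.26 − 19712.16 = 1604.1; nΣt² − (Σt)² = 16369.5 − 15976.96 = 392.54
r = 148.03 / √(1604.1 × 392.54) = 148.03 / 793.5196 ≈ 0.1865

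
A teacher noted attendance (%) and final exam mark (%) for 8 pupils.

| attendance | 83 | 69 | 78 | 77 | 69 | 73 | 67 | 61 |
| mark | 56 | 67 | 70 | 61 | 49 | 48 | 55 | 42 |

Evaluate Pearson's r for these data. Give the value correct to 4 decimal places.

n = 8, Σx = 577, Σy = 448, Σx² = 41963, Σy² = 25740, Σxy = 32560
nΣxy − ΣxΣy = 260480 − 258496 = 1984
nΣx² − (Σx)² = 335704 − 332929 = 2775; nΣy² − (Σy)² = 205920 − 200704 = 5216
r = 1984 / √(2775 × 5216) = 1984 / 3804.5236 ≈ 0.5215

0.5215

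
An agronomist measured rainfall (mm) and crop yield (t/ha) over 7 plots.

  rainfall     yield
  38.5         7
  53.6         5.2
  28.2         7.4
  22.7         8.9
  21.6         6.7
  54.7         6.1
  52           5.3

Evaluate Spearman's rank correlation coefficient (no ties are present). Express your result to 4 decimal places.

Rank rainfall: 4, 6, 3, 2, 1, 7, 5
Rank yield: 5, 1, 6, 7, 4, 3, 2
d = rank(rainfall) − rank(yield): -1, 5, -3, -5, -3, 4, 3; Σd² = 94
ρ = 1 − 6Σd² / [n(n²−1)] = 1 − 6×94 / (7×48) = 1 − 564/336 ≈ -0.6786

-0.6786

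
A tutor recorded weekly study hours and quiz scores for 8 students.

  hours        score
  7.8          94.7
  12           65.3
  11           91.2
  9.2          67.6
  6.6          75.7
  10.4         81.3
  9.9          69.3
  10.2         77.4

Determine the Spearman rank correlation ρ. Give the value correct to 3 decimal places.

Rank hours: 2, 8, 7, 3, 1, 6, 4, 5
Rank score: 8, 1, 7, 2, 4, 6, 3, 5
d = rank(hours) − rank(score): -6, 7, 0, 1, -3, 0, 1, 0; Σd² = 96
ρ = 1 − 6Σd² / [n(n²−1)] = 1 − 6×96 / (8×63) = 1 − 576/504 ≈ -0.143

-0.143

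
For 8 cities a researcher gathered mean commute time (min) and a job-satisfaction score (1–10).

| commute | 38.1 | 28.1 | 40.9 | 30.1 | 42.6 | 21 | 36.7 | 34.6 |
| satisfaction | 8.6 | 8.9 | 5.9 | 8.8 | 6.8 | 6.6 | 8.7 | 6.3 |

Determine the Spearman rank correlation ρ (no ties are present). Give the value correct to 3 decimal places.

-0.357

Rank commute: 6, 2, 7, 3, 8, 1, 5, 4
Rank satisfaction: 5, 8, 1, 7, 4, 3, 6, 2
d = rank(commute) − rank(satisfaction): 1, -6, 6, -4, 4, -2, -1, 2; Σd² = 114
ρ = 1 − 6Σd² / [n(n²−1)] = 1 − 6×114 / (8×63) = 1 − 684/504 ≈ -0.357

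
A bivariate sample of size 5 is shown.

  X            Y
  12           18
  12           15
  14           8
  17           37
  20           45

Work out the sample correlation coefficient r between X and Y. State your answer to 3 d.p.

n = 5, ΣX = 75, ΣY = 123, ΣX² = 1173, ΣY² = 4007, ΣXY = 2037
nΣXY − ΣXΣY = 10185 − 9225 = 960
nΣX² − (ΣX)² = 5865 − 5625 = 240; nΣY² − (ΣY)² = 20035 − 15129 = 4906
r = 960 / √(240 × 4906) = 960 / 1085.0991 ≈ 0.885

0.885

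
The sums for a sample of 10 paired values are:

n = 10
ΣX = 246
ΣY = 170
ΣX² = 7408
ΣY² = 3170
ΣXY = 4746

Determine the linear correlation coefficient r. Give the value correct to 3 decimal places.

0.915

r = (nΣXY − ΣXΣY) / √[(nΣX² − (ΣX)²)(nΣY² − (ΣY)²)]
Numerator: 10×4746 − 246×170 = 5640
Denominator: √[(74080 − 60516)(31700 − 28900)] = √[13564 × 2800] = 6162.7267
r = 5640 / 6162.7267 ≈ 0.915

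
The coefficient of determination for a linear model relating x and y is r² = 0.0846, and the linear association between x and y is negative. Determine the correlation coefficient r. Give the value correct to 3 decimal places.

-0.291

|r| = √0.0846 = 0.291
The association is negative, so r = −0.291.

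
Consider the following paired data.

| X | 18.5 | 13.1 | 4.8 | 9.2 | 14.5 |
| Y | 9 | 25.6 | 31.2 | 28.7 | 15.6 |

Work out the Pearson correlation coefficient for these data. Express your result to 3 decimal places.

n = 5, ΣX = 60.1, ΣY = 110.1, ΣX² = 831.79, ΣY² = 2776.85, ΣXY = 1141.86
nΣXY − ΣXΣY = 5709.3 − 6617.01 = -907.71
nΣX² − (ΣX)² = 4158.95 − 3612.01 = 546.94; nΣY² − (ΣY)² = 13884.25 − 12122.01 = 1762.24
r = -907.71 / √(546.94 × 1762.24) = -907.71 / 981.7533 ≈ -0.925

-0.925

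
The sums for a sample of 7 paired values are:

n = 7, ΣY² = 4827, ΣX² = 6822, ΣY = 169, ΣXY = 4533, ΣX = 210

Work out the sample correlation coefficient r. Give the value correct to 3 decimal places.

r = (nΣXY − ΣXΣY) / √[(nΣX² − (ΣX)²)(nΣY² − (ΣY)²)]
Numerator: 7×4533 − 210×169 = -3759
Denominator: √[(47754 − 44100)(33789 − 28561)] = √[3654 × 5228] = 4370.7107
r = -3759 / 4370.7107 ≈ -0.860

-0.860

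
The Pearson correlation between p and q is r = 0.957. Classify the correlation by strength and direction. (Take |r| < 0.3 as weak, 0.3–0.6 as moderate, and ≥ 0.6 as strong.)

r = 0.957 > 0 so the relationship is positive.
|r| = 0.957, which falls in the strong range.

strong positive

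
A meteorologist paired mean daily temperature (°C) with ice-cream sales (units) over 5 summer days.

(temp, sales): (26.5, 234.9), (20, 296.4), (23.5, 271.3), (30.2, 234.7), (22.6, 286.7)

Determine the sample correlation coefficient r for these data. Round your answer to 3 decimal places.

-0.934

n = 5, Σx = 122.8, Σy = 1324, Σx² = 3077.3, Σy² = 353915.64, Σxy = 32095.76
nΣxy − ΣxΣy = 160478.8 − 162587.2 = -2108.4
nΣx² − (Σx)² = 15386.5 − 15079.84 = 306.66; nΣy² − (Σy)² = 1769578.2 − 1752976 = 16602.2
r = -2108.4 / √(306.66 × 16602.2) = -2108.4 / 2256.3756 ≈ -0.934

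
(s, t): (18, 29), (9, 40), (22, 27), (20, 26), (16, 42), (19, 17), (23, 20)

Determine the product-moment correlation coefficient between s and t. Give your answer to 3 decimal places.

-0.745

n = 7, Σs = 127, Σt = 201, Σs² = 2435, Σt² = 6299, Σst = 3451
nΣst − ΣsΣt = 24157 − 25527 = -1370
nΣs² − (Σs)² = 17045 − 16129 = 916; nΣt² − (Σt)² = 44093 − 40401 = 3692
r = -1370 / √(916 × 3692) = -1370 / 1838.9867 ≈ -0.745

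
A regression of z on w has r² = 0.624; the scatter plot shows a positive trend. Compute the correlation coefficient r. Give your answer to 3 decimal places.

|r| = √0.624 = 0.790
The association is positive, so r = 0.790.

0.790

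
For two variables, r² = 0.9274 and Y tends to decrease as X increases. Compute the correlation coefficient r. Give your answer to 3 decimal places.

|r| = √0.9274 = 0.963
The association is negative, so r = −0.963.

-0.963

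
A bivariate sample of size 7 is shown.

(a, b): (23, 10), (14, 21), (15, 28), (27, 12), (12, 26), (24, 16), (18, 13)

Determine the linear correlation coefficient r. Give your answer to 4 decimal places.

n = 7, Σa = 133, Σb = 126, Σa² = 2723, Σb² = 2570, Σab = 2198
nΣab − ΣaΣb = 15386 − 16758 = -1372
nΣa² − (Σa)² = 19061 − 17689 = 1372; nΣb² − (Σb)² = 17990 − 15876 = 2114
r = -1372 / √(1372 × 2114) = -1372 / 1703.0584 ≈ -0.8056

-0.8056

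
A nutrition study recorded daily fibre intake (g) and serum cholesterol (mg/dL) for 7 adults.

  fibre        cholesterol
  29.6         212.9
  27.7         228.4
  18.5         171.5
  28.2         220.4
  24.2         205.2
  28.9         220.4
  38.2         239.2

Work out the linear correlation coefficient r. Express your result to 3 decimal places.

0.900

n = 7, Σx = 195.3, Σy = 1498, Σx² = 5661.03, Σy² = 323381.22, Σxy = 42489.39
nΣxy − ΣxΣy = 297425.73 − 292559.4 = 4866.33
nΣx² − (Σx)² = 39627.21 − 38142.09 = 1485.12; nΣy² − (Σy)² = 2263668.54 − 2244004 = 19664.54
r = 4866.33 / √(1485.12 × 19664.54) = 4866.33 / 5404.0912 ≈ 0.900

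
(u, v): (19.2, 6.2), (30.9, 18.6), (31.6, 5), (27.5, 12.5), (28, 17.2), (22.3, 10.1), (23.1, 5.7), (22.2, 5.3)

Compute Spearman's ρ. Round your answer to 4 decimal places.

Rank u: 1, 7, 8, 5, 6, 3, 4, 2
Rank v: 4, 8, 1, 6, 7, 5, 3, 2
d = rank(u) − rank(v): -3, -1, 7, -1, -1, -2, 1, 0; Σd² = 66
ρ = 1 − 6Σd² / [n(n²−1)] = 1 − 6×66 / (8×63) = 1 − 396/504 ≈ 0.2143

0.2143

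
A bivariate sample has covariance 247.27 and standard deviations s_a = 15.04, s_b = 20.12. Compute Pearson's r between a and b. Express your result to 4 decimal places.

0.8171

r = Cov(a,b) / (s_a · s_b) = 247.27 / (15.04 × 20.12)
  = 247.27 / 302.6048 ≈ 0.8171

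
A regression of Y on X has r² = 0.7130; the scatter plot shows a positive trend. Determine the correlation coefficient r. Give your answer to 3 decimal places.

|r| = √0.7130 = 0.844
The association is positive, so r = 0.844.

0.844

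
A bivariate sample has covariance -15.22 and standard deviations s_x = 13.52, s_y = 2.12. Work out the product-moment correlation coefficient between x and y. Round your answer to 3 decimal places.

-0.531

r = Cov(x,y) / (s_x · s_y) = -15.22 / (13.52 × 2.12)
  = -15.22 / 28.6624 ≈ -0.531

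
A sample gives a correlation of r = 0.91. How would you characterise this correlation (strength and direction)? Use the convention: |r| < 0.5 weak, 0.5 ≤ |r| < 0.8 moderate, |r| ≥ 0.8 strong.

r = 0.91 > 0 so the relationship is positive.
|r| = 0.91, which falls in the strong range.

strong positive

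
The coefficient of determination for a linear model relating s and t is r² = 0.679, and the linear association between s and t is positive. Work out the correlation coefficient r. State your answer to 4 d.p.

0.8240

|r| = √0.679 = 0.8240
The association is positive, so r = 0.8240.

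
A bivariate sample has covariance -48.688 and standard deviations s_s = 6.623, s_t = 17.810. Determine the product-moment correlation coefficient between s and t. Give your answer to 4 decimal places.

r = Cov(s,t) / (s_s · s_t) = -48.688 / (6.623 × 17.810)
  = -48.688 / 117.9556 ≈ -0.4128

-0.4128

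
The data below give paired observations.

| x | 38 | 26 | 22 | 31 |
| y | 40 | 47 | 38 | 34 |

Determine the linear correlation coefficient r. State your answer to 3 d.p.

n = 4, Σx = 117, Σy = 159, Σx² = 3565, Σy² = 6409, Σxy = 4632
nΣxy − ΣxΣy = 18528 − 18603 = -75
nΣx² − (Σx)² = 14260 − 13689 = 571; nΣy² − (Σy)² = 25636 − 25281 = 355
r = -75 / √(571 × 355) = -75 / 450.2277 ≈ -0.167

-0.167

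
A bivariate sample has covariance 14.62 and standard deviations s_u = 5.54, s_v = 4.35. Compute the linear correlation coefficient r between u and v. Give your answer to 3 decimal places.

r = Cov(u,v) / (s_u · s_v) = 14.62 / (5.54 × 4.35)
  = 14.62 / 24.0990 ≈ 0.607

0.607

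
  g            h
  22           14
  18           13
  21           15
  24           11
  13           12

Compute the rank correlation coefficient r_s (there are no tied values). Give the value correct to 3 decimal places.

-0.100

Rank g: 4, 2, 3, 5, 1
Rank h: 4, 3, 5, 1, 2
d = rank(g) − rank(h): 0, -1, -2, 4, -1; Σd² = 22
ρ = 1 − 6Σd² / [n(n²−1)] = 1 − 6×22 / (5×24) = 1 − 132/120 ≈ -0.100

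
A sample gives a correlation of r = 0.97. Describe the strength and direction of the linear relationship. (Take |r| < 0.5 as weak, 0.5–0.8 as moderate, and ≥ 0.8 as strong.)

strong positive

r = 0.97 > 0 so the relationship is positive.
|r| = 0.97, which falls in the strong range.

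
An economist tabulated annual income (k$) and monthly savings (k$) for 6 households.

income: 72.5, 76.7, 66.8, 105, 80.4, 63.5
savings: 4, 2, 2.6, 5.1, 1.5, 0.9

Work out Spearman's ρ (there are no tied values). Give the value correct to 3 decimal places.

Rank income: 3, 4, 2, 6, 5, 1
Rank savings: 5, 3, 4, 6, 2, 1
d = rank(income) − rank(savings): -2, 1, -2, 0, 3, 0; Σd² = 18
ρ = 1 − 6Σd² / [n(n²−1)] = 1 − 6×18 / (6×35) = 1 − 108/210 ≈ 0.486

0.486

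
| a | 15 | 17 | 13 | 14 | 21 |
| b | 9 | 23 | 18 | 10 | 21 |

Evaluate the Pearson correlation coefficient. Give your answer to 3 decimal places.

n = 5, Σa = 80, Σb = 81, Σa² = 1320, Σb² = 1475, Σab = 1341
nΣab − ΣaΣb = 6705 − 6480 = 225
nΣa² − (Σa)² = 6600 − 6400 = 200; nΣb² − (Σb)² = 7375 − 6561 = 814
r = 225 / √(200 × 814) = 225 / 403.4848 ≈ 0.558

0.558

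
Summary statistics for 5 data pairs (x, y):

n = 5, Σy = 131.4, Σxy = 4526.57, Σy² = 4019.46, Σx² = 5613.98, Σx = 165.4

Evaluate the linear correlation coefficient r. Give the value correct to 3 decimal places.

0.633

r = (nΣxy − ΣxΣy) / √[(nΣx² − (Σx)²)(nΣy² − (Σy)²)]
Numerator: 5×4526.57 − 165.4×131.4 = 899.29
Denominator: √[(28069.9 − 27357.16)(20097.3 − 17265.96)] = √[712.74 × 2831.34] = 1420.5665
r = 899.29 / 1420.5665 ≈ 0.633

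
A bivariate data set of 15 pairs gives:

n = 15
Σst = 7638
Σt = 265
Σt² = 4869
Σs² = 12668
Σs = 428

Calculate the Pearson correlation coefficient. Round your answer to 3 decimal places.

0.262

r = (nΣst − ΣsΣt) / √[(nΣs² − (Σs)²)(nΣt² − (Σt)²)]
Numerator: 15×7638 − 428×265 = 1150
Denominator: √[(190020 − 183184)(73035 − 70225)] = √[6836 × 2810] = 4382.8256
r = 1150 / 4382.8256 ≈ 0.262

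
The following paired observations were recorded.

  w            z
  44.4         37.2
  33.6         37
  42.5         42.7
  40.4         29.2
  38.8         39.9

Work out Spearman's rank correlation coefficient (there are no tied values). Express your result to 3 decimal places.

Rank w: 5, 1, 4, 3, 2
Rank z: 3, 2, 5, 1, 4
d = rank(w) − rank(z): 2, -1, -1, 2, -2; Σd² = 14
ρ = 1 − 6Σd² / [n(n²−1)] = 1 − 6×14 / (5×24) = 1 − 84/120 ≈ 0.300

0.300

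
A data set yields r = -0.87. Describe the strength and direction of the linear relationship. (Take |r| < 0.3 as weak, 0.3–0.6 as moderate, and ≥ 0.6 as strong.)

r = -0.87 < 0 so the relationship is negative.
|r| = 0.87, which falls in the strong range.

strong negative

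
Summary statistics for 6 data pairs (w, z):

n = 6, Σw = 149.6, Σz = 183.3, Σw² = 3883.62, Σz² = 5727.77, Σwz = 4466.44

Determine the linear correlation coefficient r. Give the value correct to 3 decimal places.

-0.741

r = (nΣwz − ΣwΣz) / √[(nΣw² − (Σw)²)(nΣz² − (Σz)²)]
Numerator: 6×4466.44 − 149.6×183.3 = -623.04
Denominator: √[(23301.72 − 22380.16)(34366.62 − 33598.89)] = √[921.56 × 767.73] = 841.1357
r = -623.04 / 841.1357 ≈ -0.741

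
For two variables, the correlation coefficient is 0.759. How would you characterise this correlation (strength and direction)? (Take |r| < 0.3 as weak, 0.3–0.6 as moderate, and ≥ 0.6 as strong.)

r = 0.759 > 0 so the relationship is positive.
|r| = 0.759, which falls in the strong range.

strong positive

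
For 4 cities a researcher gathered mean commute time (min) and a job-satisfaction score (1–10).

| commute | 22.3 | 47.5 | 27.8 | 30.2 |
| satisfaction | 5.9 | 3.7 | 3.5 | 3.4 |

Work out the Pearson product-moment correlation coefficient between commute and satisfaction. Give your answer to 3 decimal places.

n = 4, Σx = 127.8, Σy = 16.5, Σx² = 4438.42, Σy² = 72.31, Σxy = 507.3
nΣxy − ΣxΣy = 2029.2 − 2108.7 = -79.5
nΣx² − (Σx)² = 17753.68 − 16332.84 = 1420.84; nΣy² − (Σy)² = 289.24 − 272.25 = 16.99
r = -79.5 / √(1420.84 × 16.99) = -79.5 / 155.3708 ≈ -0.512

-0.512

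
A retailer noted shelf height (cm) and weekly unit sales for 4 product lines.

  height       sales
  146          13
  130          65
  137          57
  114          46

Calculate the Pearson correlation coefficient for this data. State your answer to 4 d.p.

-0.4804

n = 4, Σx = 527, Σy = 181, Σx² = 69981, Σy² = 9759, Σxy = 23401
nΣxy − ΣxΣy = 93604 − 95387 = -1783
nΣx² − (Σx)² = 279924 − 277729 = 2195; nΣy² − (Σy)² = 39036 − 32761 = 6275
r = -1783 / √(2195 × 6275) = -1783 / 3711.2835 ≈ -0.4804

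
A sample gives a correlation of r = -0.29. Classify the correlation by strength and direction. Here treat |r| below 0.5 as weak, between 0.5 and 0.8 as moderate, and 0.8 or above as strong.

weak negative

r = -0.29 < 0 so the relationship is negative.
|r| = 0.29, which falls in the weak range.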